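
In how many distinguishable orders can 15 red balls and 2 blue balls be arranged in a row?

136

Choose positions for the red balls: C(17,15) = 136.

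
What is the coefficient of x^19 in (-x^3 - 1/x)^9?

-36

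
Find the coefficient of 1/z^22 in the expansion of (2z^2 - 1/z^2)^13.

General term: C(13,j)·(2z^2)^j·(-1/z^2)^(13-j), with z-exponent 2j − 2(13−j) = 4j − 26.
Set 4j − 26 = -22: j = 1.
C(13,1) = 13; 2^1 = 2; (-1)^12 = 1.
Coefficient = 13 · 2 · 1 = 26.

26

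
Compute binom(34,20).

1391975640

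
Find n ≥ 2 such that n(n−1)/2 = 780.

n(n−1)/2 = 780 ⇒ n(n−1) = 1560. Since 40·39 = 1560, n = 40.

40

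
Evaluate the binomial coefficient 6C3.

C(6,3) = (6·5·4) / 3! = 120 / 6 = 20.

20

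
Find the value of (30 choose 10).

30045015

C(30,10) = (30·29·28·27·26·25·24·23·22·21) / 10! = 109027350432000 / 3628800 = 30045015.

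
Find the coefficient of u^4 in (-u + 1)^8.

The general term is C(8,j)·(-u)^j·(1)^(8-j); the u^4 term has j = 4.
C(8,4) = 70.
Coefficient = C(8,4) = 70.

70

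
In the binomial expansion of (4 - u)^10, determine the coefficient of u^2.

2949120

The general term is C(10,j)·(4)^j·(-u)^(10-j); the u^2 term has j = 8.
C(10,8) = 45.
Coefficient = C(10,8) · 4^8 = 45 · 65536 = 2949120.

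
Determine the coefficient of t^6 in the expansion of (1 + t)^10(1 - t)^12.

Coefficient of t^6 = Σ_{j} C(10,j)·1^j·C(12,6-j)·(-1)^(6-j) for j from 0 to 6.
= 924 + (-7920) + 22275 + (-26400) + 13860 + (-3024) + 210 = -75.

-75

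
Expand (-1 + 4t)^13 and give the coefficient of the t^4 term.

-183040

The general term is C(13,j)·(-1)^j·(4t)^(13-j); the t^4 term has j = 9.
C(13,9) = 715.
Coefficient = C(13,9) · (-1)^9 · 4^4 = 715 · (-1) · 256 = -183040.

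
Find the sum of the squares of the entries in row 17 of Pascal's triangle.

2333606220

Σ C(17,j)² is the coefficient of x^17 in (1+x)^17(1+x)^17 = (1+x)^34, i.e. C(34,17) = 2333606220.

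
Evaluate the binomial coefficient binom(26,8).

1562275

C(26,8) = (26·25·24·23·22·21·20·19) / 8! = 62990928000 / 40320 = 1562275.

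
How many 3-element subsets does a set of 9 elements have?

84

C(9,3) = (9·8·7) / 3! = 504 / 6 = 84.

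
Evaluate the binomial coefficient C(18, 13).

C(18,13) = C(18,5) by symmetry.
C(18,5) = (18·17·16·15·14) / 5! = 1028160 / 120 = 8568.

8568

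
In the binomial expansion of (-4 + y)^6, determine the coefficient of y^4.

240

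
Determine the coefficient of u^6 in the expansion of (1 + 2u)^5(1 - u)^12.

Coefficient of u^6 = Σ_{j} C(5,j)·2^j·C(12,6-j)·(-1)^(6-j) for j from 0 to 5.
= 924 + (-7920) + 19800 + (-17600) + 5280 + (-384) = 100.

100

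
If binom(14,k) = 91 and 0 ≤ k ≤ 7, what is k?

2

C(14,k) increases on 0 ≤ k ≤ 7. C(14,1) = 14 and C(14,2) = 91, so k = 2.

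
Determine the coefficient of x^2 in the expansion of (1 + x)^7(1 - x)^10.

-4

Coefficient of x^2 = Σ_{j} C(7,j)·1^j·C(10,2-j)·(-1)^(2-j) for j from 0 to 2.
= 45 + (-70) + 21 = -4.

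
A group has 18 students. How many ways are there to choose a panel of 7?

31824

This is C(18,7) = 31824.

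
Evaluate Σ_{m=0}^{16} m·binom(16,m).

524288

Differentiating (1+x)^16 and setting x=1: Σ m·C(16,m) = 16·2^15 = 524288.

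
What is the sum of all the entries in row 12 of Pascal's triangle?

Setting x = 1 in (1+x)^12 gives Σ C(12,i) = 2^12 = 4096.

4096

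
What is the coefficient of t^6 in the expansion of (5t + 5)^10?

2050781250

The general term is C(10,j)·(5t)^j·(5)^(10-j); the t^6 term has j = 6.
C(10,6) = 210.
Coefficient = C(10,6) · 5^6 · 5^4 = 210 · 15625 · 625 = 2050781250.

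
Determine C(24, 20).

C(24,20) = C(24,4) by symmetry.
C(24,4) = (24·23·22·21) / 4! = 255024 / 24 = 10626.

10626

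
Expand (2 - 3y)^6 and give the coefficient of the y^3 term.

The general term is C(6,j)·(2)^j·(-3y)^(6-j); the y^3 term has j = 3.
C(6,3) = 20.
Coefficient = C(6,3) · 2^3 · (-3)^3 = 20 · 8 · (-27) = -4320.

-4320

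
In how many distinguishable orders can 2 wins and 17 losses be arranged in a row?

171

Choose positions for the wins: C(19,2) = 171.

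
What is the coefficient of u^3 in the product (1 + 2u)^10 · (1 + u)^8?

3016

Coefficient of u^3 = Σ_{j} C(10,j)·2^j·C(8,3-j)·1^(3-j) for j from 0 to 3.
= 56 + 560 + 1440 + 960 = 3016.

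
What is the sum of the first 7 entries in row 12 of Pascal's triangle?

2510

1 + 12 + 66 + 220 + 495 + 792 + 924 = 2510.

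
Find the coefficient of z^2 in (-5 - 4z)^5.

The general term is C(5,j)·(-5)^j·(-4z)^(5-j); the z^2 term has j = 3.
C(5,3) = 10.
Coefficient = C(5,3) · (-5)^3 · (-4)^2 = 10 · (-125) · 16 = -20000.

-20000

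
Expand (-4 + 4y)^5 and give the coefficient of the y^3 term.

The general term is C(5,j)·(-4)^j·(4y)^(5-j); the y^3 term has j = 2.
C(5,2) = 10.
Coefficient = C(5,2) · (-4)^2 · 4^3 = 10 · 16 · 64 = 10240.

10240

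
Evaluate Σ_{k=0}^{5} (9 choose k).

1 + 9 + 36 + 84 + 126 + 126 = 382.

382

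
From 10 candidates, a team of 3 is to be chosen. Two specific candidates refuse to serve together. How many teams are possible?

112

All 3-subsets: C(10,3) = 120. Those containing both fixed elements: C(8,1) = 8.
120 − 8 = 112.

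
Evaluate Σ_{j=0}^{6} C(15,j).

1 + 15 + 105 + 455 + 1365 + 3003 + 5005 = 9949.

9949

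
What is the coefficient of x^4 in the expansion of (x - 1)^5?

The general term is C(5,j)·(x)^j·(-1)^(5-j); the x^4 term has j = 4.
C(5,4) = 5.
Coefficient = C(5,4) · (-1)^1 = 5 · (-1) = -5.

-5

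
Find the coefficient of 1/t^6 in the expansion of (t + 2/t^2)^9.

4032

General term: C(9,j)·(t)^j·(2/t^2)^(9-j), with t-exponent 1j − 2(9−j) = 3j − 18.
Set 3j − 18 = -6: j = 4.
C(9,4) = 126; 1^4 = 1; 2^5 = 32.
Coefficient = 126 · 1 · 32 = 4032.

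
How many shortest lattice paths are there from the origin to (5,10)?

Each path is a sequence of 15 steps with 5 rights: C(15,5) = 3003.

3003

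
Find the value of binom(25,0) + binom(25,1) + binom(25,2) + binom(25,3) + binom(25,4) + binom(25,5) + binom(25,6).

1 + 25 + 300 + 2300 + 12650 + 53130 + 177100 = 245506.

245506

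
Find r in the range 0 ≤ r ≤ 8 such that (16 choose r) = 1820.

C(16,r) increases on 0 ≤ r ≤ 8. C(16,3) = 560 and C(16,4) = 1820, so r = 4.

4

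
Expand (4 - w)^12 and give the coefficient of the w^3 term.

The general term is C(12,j)·(4)^j·(-w)^(12-j); the w^3 term has j = 9.
C(12,9) = 220.
Coefficient = C(12,9) · 4^9 · (-1)^3 = 220 · 262144 · (-1) = -57671680.

-57671680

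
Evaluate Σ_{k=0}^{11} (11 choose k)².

705432

By Vandermonde's identity, Σ C(11,k)² = C(22,11) = 705432.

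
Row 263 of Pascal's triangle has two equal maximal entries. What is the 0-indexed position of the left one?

131

For odd n = 263, C(263,k) peaks at k = (n−1)/2 and (n+1)/2; the smaller is 131.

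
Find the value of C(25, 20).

53130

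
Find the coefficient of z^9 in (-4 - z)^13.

-183040

The general term is C(13,j)·(-4)^j·(-z)^(13-j); the z^9 term has j = 4.
C(13,4) = 715.
Coefficient = C(13,4) · (-4)^4 · (-1)^9 = 715 · 256 · (-1) = -183040.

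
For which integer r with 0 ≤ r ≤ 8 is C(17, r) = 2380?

4

C(17,r) increases on 0 ≤ r ≤ 8. C(17,3) = 680 and C(17,4) = 2380, so r = 4.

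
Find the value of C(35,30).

C(35,30) = C(35,5) by symmetry.
C(35,5) = (35·34·33·32·31) / 5! = 38955840 / 120 = 324632.

324632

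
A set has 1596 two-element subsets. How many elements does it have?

57

n(n−1)/2 = 1596 ⇒ n(n−1) = 3192. Since 57·56 = 3192, n = 57.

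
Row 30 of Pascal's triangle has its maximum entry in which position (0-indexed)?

15

C(30,r) is maximized at r = 30/2 = 15.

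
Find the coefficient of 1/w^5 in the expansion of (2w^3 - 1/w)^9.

General term: C(9,j)·(2w^3)^j·(-1/w)^(9-j), with w-exponent 3j − 1(9−j) = 4j − 9.
Set 4j − 9 = -5: j = 1.
C(9,1) = 9; 2^1 = 2; (-1)^8 = 1.
Coefficient = 9 · 2 · 1 = 18.

18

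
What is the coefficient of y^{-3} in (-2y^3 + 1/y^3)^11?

-14784

General term: C(11,j)·(-2y^3)^j·(1/y^3)^(11-j), with y-exponent 3j − 3(11−j) = 6j − 33.
Set 6j − 33 = -3: j = 5.
C(11,5) = 462; (-2)^5 = -32; 1^6 = 1.
Coefficient = 462 · (-32) · 1 = -14784.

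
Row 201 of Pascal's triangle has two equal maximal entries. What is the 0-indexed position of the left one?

For odd n = 201, C(201,i) peaks at i = (n−1)/2 and (n+1)/2; the lesser is 100.

100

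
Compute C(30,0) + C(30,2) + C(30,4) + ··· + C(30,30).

Even-i terms of row 30 sum to 2^29 = 536870912.

536870912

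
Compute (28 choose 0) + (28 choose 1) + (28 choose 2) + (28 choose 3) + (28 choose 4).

1 + 28 + 378 + 3276 + 20475 = 24158.

24158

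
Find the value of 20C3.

C(20,3) = (20·19·18) / 3! = 6840 / 6 = 1140.

1140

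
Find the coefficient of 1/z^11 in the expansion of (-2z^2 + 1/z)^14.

-28

General term: C(14,j)·(-2z^2)^j·(1/z)^(14-j), with z-exponent 2j − 1(14−j) = 3j − 14.
Set 3j − 14 = -11: j = 1.
C(14,1) = 14; (-2)^1 = -2; 1^13 = 1.
Coefficient = 14 · (-2) · 1 = -28.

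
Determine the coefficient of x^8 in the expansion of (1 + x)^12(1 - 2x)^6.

495

Coefficient of x^8 = Σ_{j} C(12,j)·1^j·C(6,8-j)·(-2)^(8-j) for j from 2 to 8.
= 4224 + (-42240) + 118800 + (-126720) + 55440 + (-9504) + 495 = 495.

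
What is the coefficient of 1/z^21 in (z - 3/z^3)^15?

-98513415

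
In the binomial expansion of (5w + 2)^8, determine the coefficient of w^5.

1400000

The general term is C(8,j)·(5w)^j·(2)^(8-j); the w^5 term has j = 5.
C(8,5) = 56.
Coefficient = C(8,5) · 5^5 · 2^3 = 56 · 3125 · 8 = 1400000.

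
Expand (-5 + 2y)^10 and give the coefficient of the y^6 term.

The general term is C(10,j)·(-5)^j·(2y)^(10-j); the y^6 term has j = 4.
C(10,4) = 210.
Coefficient = C(10,4) · (-5)^4 · 2^6 = 210 · 625 · 64 = 8400000.

8400000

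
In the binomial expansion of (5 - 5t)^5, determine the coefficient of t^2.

31250

The general term is C(5,j)·(5)^j·(-5t)^(5-j); the t^2 term has j = 3.
C(5,3) = 10.
Coefficient = C(5,3) · 5^3 · (-5)^2 = 10 · 125 · 25 = 31250.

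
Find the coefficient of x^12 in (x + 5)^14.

2275

The general term is C(14,j)·(x)^j·(5)^(14-j); the x^12 term has j = 12.
C(14,12) = 91.
Coefficient = C(14,12) · 5^2 = 91 · 25 = 2275.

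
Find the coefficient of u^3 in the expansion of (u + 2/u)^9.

General term: C(9,j)·(u)^j·(2/u)^(9-j), with u-exponent 1j − 1(9−j) = 2j − 9.
Set 2j − 9 = 3: j = 6.
C(9,6) = 84; 1^6 = 1; 2^3 = 8.
Coefficient = 84 · 1 · 8 = 672.

672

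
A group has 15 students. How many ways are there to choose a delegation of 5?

This is C(15,5) = 3003.

3003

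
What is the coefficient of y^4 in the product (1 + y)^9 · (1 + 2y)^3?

Coefficient of y^4 = Σ_{j} C(9,j)·1^j·C(3,4-j)·2^(4-j) for j from 1 to 4.
= 72 + 432 + 504 + 126 = 1134.

1134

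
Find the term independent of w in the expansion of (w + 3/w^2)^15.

729729

General term: C(15,j)·(w)^j·(3/w^2)^(15-j), with w-exponent 1j − 2(15−j) = 3j − 30.
Set 3j − 30 = 0: j = 10.
C(15,10) = 3003; 1^10 = 1; 3^5 = 243.
Coefficient = 3003 · 1 · 243 = 729729.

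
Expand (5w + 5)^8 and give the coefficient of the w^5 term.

21875000

The general term is C(8,j)·(5w)^j·(5)^(8-j); the w^5 term has j = 5.
C(8,5) = 56.
Coefficient = C(8,5) · 5^5 · 5^3 = 56 · 3125 · 125 = 21875000.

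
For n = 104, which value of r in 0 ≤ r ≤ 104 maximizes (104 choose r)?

C(104,r) is maximized at r = 104/2 = 52.

52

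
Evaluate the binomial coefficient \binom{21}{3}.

C(21,3) = (21·20·19) / 3! = 7980 / 6 = 1330.

1330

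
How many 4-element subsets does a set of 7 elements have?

35

C(7,4) = C(7,3) by symmetry.
C(7,3) = (7·6·5) / 3! = 210 / 6 = 35.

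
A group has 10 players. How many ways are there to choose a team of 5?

This is C(10,5) = 252.

252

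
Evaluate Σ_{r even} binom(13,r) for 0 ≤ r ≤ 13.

Even-r terms of row 13 sum to 2^12 = 4096.

4096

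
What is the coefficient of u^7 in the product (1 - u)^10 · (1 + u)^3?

-36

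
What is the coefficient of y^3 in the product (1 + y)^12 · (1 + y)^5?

(1 + y)^12(1 + y)^5 = (1 + y)^17, so the coefficient of y^3 is C(17,3)·1^3 = 680·1 = 680.

680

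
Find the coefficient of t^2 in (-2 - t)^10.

The general term is C(10,j)·(-2)^j·(-t)^(10-j); the t^2 term has j = 8.
C(10,8) = 45.
Coefficient = C(10,8) · (-2)^8 = 45 · 256 = 11520.

11520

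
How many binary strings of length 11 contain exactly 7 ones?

Choose the 7 positions: C(11,7) = 330.

330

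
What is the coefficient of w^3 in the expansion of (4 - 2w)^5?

The general term is C(5,j)·(4)^j·(-2w)^(5-j); the w^3 term has j = 2.
C(5,2) = 10.
Coefficient = C(5,2) · 4^2 · (-2)^3 = 10 · 16 · (-8) = -1280.

-1280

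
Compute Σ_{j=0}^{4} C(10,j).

386

1 + 10 + 45 + 120 + 210 = 386.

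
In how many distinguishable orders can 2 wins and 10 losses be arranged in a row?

Choose positions for the wins: C(12,2) = 66.

66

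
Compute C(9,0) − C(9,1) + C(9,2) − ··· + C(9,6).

The partial alternating sum Σ_{k=0}^{6} (−1)^k C(9,k) = (−1)^6 C(8,6) = 28.

28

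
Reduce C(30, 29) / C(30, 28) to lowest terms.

2/29

C(n,k+1)/C(n,k) = (n−k)/(k+1) = (30−28)/(28+1) = 2/29.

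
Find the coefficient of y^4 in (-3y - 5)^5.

-2025

The general term is C(5,j)·(-3y)^j·(-5)^(5-j); the y^4 term has j = 4.
C(5,4) = 5.
Coefficient = C(5,4) · (-3)^4 · (-5)^1 = 5 · 81 · (-5) = -2025.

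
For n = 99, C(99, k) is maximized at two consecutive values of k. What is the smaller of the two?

49

For odd n = 99, C(99,k) peaks at k = (n−1)/2 and (n+1)/2; the smaller is 49.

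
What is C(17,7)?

C(17,7) = (17·16·15·14·13·12·11) / 7! = 98017920 / 5040 = 19448.

19448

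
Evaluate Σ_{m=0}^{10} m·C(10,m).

Differentiating (1+x)^10 and setting x=1: Σ m·C(10,m) = 10·2^9 = 5120.

5120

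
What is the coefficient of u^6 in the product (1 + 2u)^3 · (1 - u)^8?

Coefficient of u^6 = Σ_{j} C(3,j)·2^j·C(8,6-j)·(-1)^(6-j) for j from 0 to 3.
= 28 + (-336) + 840 + (-448) = 84.

84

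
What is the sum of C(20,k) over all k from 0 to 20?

1048576

Setting x = 1 in (1+x)^20 gives Σ C(20,k) = 2^20 = 1048576.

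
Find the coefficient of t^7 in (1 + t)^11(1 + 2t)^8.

511402

Coefficient of t^7 = Σ_{j} C(11,j)·1^j·C(8,7-j)·2^(7-j) for j from 0 to 7.
= 1024 + 19712 + 98560 + 184800 + 147840 + 51744 + 7392 + 330 = 511402.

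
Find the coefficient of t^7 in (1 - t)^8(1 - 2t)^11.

-1093760

Coefficient of t^7 = Σ_{j} C(8,j)·(-1)^j·C(11,7-j)·(-2)^(7-j) for j from 0 to 7.
= (-42240) + (-236544) + (-413952) + (-295680) + (-92400) + (-12320) + (-616) + (-8) = -1093760.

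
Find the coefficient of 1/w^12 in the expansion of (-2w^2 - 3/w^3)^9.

General term: C(9,j)·(-2w^2)^j·(-3/w^3)^(9-j), with w-exponent 2j − 3(9−j) = 5j − 27.
Set 5j − 27 = -12: j = 3.
C(9,3) = 84; (-2)^3 = -8; (-3)^6 = 729.
Coefficient = 84 · (-8) · 729 = -489888.

-489888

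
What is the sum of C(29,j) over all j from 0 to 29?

536870912

Setting x = 1 in (1+x)^29 gives Σ C(29,j) = 2^29 = 536870912.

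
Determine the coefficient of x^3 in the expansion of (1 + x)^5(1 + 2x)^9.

1582

Coefficient of x^3 = Σ_{j} C(5,j)·1^j·C(9,3-j)·2^(3-j) for j from 0 to 3.
= 672 + 720 + 180 + 10 = 1582.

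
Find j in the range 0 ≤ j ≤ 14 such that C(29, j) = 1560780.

7

C(29,j) increases on 0 ≤ j ≤ 14. C(29,6) = 475020 and C(29,7) = 1560780, so j = 7.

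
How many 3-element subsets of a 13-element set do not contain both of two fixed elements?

275

All 3-subsets: C(13,3) = 286. Those containing both fixed elements: C(11,1) = 11.
286 − 11 = 275.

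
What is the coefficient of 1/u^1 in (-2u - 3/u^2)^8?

General term: C(8,j)·(-2u)^j·(-3/u^2)^(8-j), with u-exponent 1j − 2(8−j) = 3j − 16.
Set 3j − 16 = -1: j = 5.
C(8,5) = 56; (-2)^5 = -32; (-3)^3 = -27.
Coefficient = 56 · (-32) · (-27) = 48384.

48384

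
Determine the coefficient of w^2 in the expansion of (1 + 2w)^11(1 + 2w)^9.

(1 + 2w)^11(1 + 2w)^9 = (1 + 2w)^20, so the coefficient of w^2 is C(20,2)·2^2 = 190·4 = 760.

760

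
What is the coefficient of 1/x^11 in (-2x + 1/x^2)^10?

General term: C(10,j)·(-2x)^j·(1/x^2)^(10-j), with x-exponent 1j − 2(10−j) = 3j − 20.
Set 3j − 20 = -11: j = 3.
C(10,3) = 120; (-2)^3 = -8; 1^7 = 1.
Coefficient = 120 · (-8) · 1 = -960.

-960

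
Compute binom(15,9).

5005

C(15,9) = C(15,6) by symmetry.
C(15,6) = (15·14·13·12·11·10) / 6! = 3603600 / 720 = 5005.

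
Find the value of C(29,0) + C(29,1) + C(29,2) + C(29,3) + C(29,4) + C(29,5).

146596

1 + 29 + 406 + 3654 + 23751 + 118755 = 146596.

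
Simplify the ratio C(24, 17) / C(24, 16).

C(n,k+1)/C(n,k) = (n−k)/(k+1) = (24−16)/(16+1) = 8/17.

8/17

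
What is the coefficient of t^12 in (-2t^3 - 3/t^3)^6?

576

General term: C(6,j)·(-2t^3)^j·(-3/t^3)^(6-j), with t-exponent 3j − 3(6−j) = 6j − 18.
Set 6j − 18 = 12: j = 5.
C(6,5) = 6; (-2)^5 = -32; (-3)^1 = -3.
Coefficient = 6 · (-32) · (-3) = 576.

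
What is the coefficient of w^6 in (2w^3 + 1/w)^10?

General term: C(10,j)·(2w^3)^j·(1/w)^(10-j), with w-exponent 3j − 1(10−j) = 4j − 10.
Set 4j − 10 = 6: j = 4.
C(10,4) = 210; 2^4 = 16; 1^6 = 1.
Coefficient = 210 · 16 · 1 = 3360.

3360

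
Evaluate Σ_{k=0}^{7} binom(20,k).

1 + 20 + 190 + 1140 + 4845 + 15504 + 38760 + 77520 = 137980.

137980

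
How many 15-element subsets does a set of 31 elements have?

300540195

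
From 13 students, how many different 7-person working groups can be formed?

This is C(13,7) = 1716.

1716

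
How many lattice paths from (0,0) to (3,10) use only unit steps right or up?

Each path is a sequence of 13 steps with 3 rights: C(13,3) = 286.

286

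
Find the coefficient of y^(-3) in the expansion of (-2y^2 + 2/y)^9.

General term: C(9,j)·(-2y^2)^j·(2/y)^(9-j), with y-exponent 2j − 1(9−j) = 3j − 9.
Set 3j − 9 = -3: j = 2.
C(9,2) = 36; (-2)^2 = 4; 2^7 = 128.
Coefficient = 36 · 4 · 128 = 18432.

18432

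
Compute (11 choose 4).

C(11,4) = (11·10·9·8) / 4! = 7920 / 24 = 330.

330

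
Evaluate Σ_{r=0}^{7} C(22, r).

280600

1 + 22 + 231 + 1540 + 7315 + 26334 + 74613 + 170544 = 280600.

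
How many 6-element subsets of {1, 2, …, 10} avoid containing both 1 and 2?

All 6-subsets: C(10,6) = 210. Those containing both fixed elements: C(8,4) = 70.
210 − 70 = 140.

140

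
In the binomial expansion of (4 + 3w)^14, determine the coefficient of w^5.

The general term is C(14,j)·(4)^j·(3w)^(14-j); the w^5 term has j = 9.
C(14,9) = 2002.
Coefficient = C(14,9) · 4^9 · 3^5 = 2002 · 262144 · 243 = 127529385984.

127529385984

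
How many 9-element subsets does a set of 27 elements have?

C(27,9) = (27·26·25·24·23·22·21·20·19) / 9! = 1700755056000 / 362880 = 4686825.

4686825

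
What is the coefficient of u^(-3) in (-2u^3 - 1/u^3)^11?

-14784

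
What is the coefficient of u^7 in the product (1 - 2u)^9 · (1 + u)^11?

Coefficient of u^7 = Σ_{j} C(9,j)·(-2)^j·C(11,7-j)·1^(7-j) for j from 0 to 7.
= 330 + (-8316) + 66528 + (-221760) + 332640 + (-221760) + 59136 + (-4608) = 2190.

2190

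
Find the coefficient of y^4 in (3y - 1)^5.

The general term is C(5,j)·(3y)^j·(-1)^(5-j); the y^4 term has j = 4.
C(5,4) = 5.
Coefficient = C(5,4) · 3^4 · (-1)^1 = 5 · 81 · (-1) = -405.

-405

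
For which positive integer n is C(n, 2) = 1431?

n(n−1)/2 = 1431 ⇒ n(n−1) = 2862. Since 54·53 = 2862, n = 54.

54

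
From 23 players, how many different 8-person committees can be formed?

This is C(23,8) = 490314.

490314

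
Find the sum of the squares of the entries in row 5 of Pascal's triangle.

Σ C(5,r)² is the coefficient of x^5 in (1+x)^5(1+x)^5 = (1+x)^10, i.e. C(10,5) = 252.

252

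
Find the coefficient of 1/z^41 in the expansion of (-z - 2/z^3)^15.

-245760

General term: C(15,j)·(-z)^j·(-2/z^3)^(15-j), with z-exponent 1j − 3(15−j) = 4j − 45.
Set 4j − 45 = -41: j = 1.
C(15,1) = 15; (-1)^1 = -1; (-2)^14 = 16384.
Coefficient = 15 · (-1) · 16384 = -245760.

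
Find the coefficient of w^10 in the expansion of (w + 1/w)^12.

12

General term: C(12,j)·(w)^j·(1/w)^(12-j), with w-exponent 1j − 1(12−j) = 2j − 12.
Set 2j − 12 = 10: j = 11.
C(12,11) = 12; 1^11 = 1; 1^1 = 1.
Coefficient = 12 · 1 · 1 = 12.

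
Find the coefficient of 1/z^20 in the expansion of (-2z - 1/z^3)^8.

16

General term: C(8,j)·(-2z)^j·(-1/z^3)^(8-j), with z-exponent 1j − 3(8−j) = 4j − 24.
Set 4j − 24 = -20: j = 1.
C(8,1) = 8; (-2)^1 = -2; (-1)^7 = -1.
Coefficient = 8 · (-2) · (-1) = 16.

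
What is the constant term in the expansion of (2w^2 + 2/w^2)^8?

General term: C(8,j)·(2w^2)^j·(2/w^2)^(8-j), with w-exponent 2j − 2(8−j) = 4j − 16.
Set 4j − 16 = 0: j = 4.
C(8,4) = 70; 2^4 = 16; 2^4 = 16.
Coefficient = 70 · 16 · 16 = 17920.

17920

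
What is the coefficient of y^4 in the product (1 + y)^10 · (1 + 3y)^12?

Coefficient of y^4 = Σ_{j} C(10,j)·1^j·C(12,4-j)·3^(4-j) for j from 0 to 4.
= 40095 + 59400 + 26730 + 4320 + 210 = 130755.

130755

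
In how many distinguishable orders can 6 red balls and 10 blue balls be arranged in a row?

Choose positions for the red balls: C(16,6) = 8008.

8008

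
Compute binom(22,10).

C(22,10) = (22·21·20·19·18·17·16·15·14·13) / 10! = 2346549004800 / 3628800 = 646646.

646646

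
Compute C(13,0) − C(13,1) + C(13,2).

The partial alternating sum Σ_{k=0}^{2} (−1)^k C(13,k) = (−1)^2 C(12,2) = 66.

66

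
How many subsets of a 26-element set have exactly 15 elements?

Choose the 15 positions: C(26,15) = 7726160.

7726160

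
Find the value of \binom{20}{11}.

167960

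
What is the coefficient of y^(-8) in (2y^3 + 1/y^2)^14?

General term: C(14,j)·(2y^3)^j·(1/y^2)^(14-j), with y-exponent 3j − 2(14−j) = 5j − 28.
Set 5j − 28 = -8: j = 4.
C(14,4) = 1001; 2^4 = 16; 1^10 = 1.
Coefficient = 1001 · 16 · 1 = 16016.

16016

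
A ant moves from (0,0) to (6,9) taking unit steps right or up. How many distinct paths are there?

Each path is a sequence of 15 steps with 6 rights: C(15,6) = 5005.

5005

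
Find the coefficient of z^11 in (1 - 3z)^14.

-64481508

The general term is C(14,j)·(1)^j·(-3z)^(14-j); the z^11 term has j = 3.
C(14,3) = 364.
Coefficient = C(14,3) · (-3)^11 = 364 · (-177147) = -64481508.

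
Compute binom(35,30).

324632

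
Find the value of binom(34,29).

C(34,29) = C(34,5) by symmetry.
C(34,5) = (34·33·32·31·30) / 5! = 33390720 / 120 = 278256.

278256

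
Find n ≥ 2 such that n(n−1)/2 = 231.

n(n−1)/2 = 231 ⇒ n(n−1) = 462. Since 22·21 = 462, n = 22.

22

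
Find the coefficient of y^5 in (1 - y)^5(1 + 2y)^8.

Coefficient of y^5 = Σ_{j} C(5,j)·(-1)^j·C(8,5-j)·2^(5-j) for j from 0 to 5.
= 1792 + (-5600) + 4480 + (-1120) + 80 + (-1) = -369.

-369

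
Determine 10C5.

252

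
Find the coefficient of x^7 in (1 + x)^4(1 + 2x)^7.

Coefficient of x^7 = Σ_{j} C(4,j)·1^j·C(7,7-j)·2^(7-j) for j from 0 to 4.
= 128 + 1792 + 4032 + 2240 + 280 = 8472.

8472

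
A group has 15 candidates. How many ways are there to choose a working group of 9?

5005

This is C(15,9) = 5005.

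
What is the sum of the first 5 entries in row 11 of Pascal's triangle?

562

1 + 11 + 55 + 165 + 330 = 562.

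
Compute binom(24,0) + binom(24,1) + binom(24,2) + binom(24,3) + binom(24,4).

12951

1 + 24 + 276 + 2024 + 10626 = 12951.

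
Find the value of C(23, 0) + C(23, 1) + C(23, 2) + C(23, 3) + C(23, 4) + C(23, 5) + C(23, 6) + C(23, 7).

1 + 23 + 253 + 1771 + 8855 + 33649 + 100947 + 245157 = 390656.

390656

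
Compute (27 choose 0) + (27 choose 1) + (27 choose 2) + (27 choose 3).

3304

1 + 27 + 351 + 2925 = 3304.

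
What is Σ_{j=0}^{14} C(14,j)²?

40116600

By Vandermonde's identity, Σ C(14,j)² = C(28,14) = 40116600.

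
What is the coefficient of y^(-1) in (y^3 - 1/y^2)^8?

General term: C(8,j)·(y^3)^j·(-1/y^2)^(8-j), with y-exponent 3j − 2(8−j) = 5j − 16.
Set 5j − 16 = -1: j = 3.
C(8,3) = 56; 1^3 = 1; (-1)^5 = -1.
Coefficient = 56 · 1 · (-1) = -56.

-56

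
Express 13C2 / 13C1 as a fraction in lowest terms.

6

C(n,k+1)/C(n,k) = (n−k)/(k+1) = (13−1)/(1+1) = 12/2 = 6.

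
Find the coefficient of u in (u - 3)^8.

-17496

The general term is C(8,j)·(u)^j·(-3)^(8-j); the u^1 term has j = 1.
C(8,1) = 8.
Coefficient = C(8,1) · (-3)^7 = 8 · (-2187) = -17496.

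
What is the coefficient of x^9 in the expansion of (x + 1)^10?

10

The general term is C(10,j)·(x)^j·(1)^(10-j); the x^9 term has j = 9.
C(10,9) = 10.
Coefficient = C(10,9) = 10.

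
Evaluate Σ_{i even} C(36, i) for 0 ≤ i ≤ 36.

34359738368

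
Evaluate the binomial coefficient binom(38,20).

C(38,20) = C(38,18) by symmetry.
C(38,18) = (38·37·36·35·34·33·32·31·30·29·28·27·26·25·24·23·22·21) / 18! = 214978908196382744494080000 / 6402373705728000 = 33578000610.

33578000610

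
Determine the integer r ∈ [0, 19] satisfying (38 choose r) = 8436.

C(38,r) increases on 0 ≤ r ≤ 19. C(38,2) = 703 and C(38,3) = 8436, so r = 3.

3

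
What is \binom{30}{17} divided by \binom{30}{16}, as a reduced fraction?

C(n,k+1)/C(n,k) = (n−k)/(k+1) = (30−16)/(16+1) = 14/17.

14/17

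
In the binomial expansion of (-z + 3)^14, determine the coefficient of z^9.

The general term is C(14,j)·(-z)^j·(3)^(14-j); the z^9 term has j = 9.
C(14,9) = 2002.
Coefficient = C(14,9) · (-1)^9 · 3^5 = 2002 · (-1) · 243 = -486486.

-486486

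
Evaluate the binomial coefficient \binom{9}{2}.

36

C(9,2) = (9·8) / 2! = 72 / 2 = 36.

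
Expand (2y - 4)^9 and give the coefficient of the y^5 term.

1032192

The general term is C(9,j)·(2y)^j·(-4)^(9-j); the y^5 term has j = 5.
C(9,5) = 126.
Coefficient = C(9,5) · 2^5 · (-4)^4 = 126 · 32 · 256 = 1032192.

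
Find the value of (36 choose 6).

C(36,6) = (36·35·34·33·32·31) / 6! = 1402410240 / 720 = 1947792.

1947792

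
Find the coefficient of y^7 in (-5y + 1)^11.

-25781250

The general term is C(11,j)·(-5y)^j·(1)^(11-j); the y^7 term has j = 7.
C(11,7) = 330.
Coefficient = C(11,7) · (-5)^7 = 330 · (-78125) = -25781250.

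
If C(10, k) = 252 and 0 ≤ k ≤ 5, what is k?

C(10,k) increases on 0 ≤ k ≤ 5. C(10,4) = 210 and C(10,5) = 252, so k = 5.

5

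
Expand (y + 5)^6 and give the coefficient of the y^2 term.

9375

The general term is C(6,j)·(y)^j·(5)^(6-j); the y^2 term has j = 2.
C(6,2) = 15.
Coefficient = C(6,2) · 5^4 = 15 · 625 = 9375.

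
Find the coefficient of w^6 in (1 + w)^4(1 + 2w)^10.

69876

Coefficient of w^6 = Σ_{j} C(4,j)·1^j·C(10,6-j)·2^(6-j) for j from 0 to 4.
= 13440 + 32256 + 20160 + 3840 + 180 = 69876.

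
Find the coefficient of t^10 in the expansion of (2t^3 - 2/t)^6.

960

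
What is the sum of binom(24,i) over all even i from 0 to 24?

Half of (1+1)^24 + (1−1)^24 gives the even-index sum: 2^23 = 8388608.

8388608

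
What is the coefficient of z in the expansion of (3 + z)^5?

The general term is C(5,j)·(3)^j·(z)^(5-j); the z^1 term has j = 4.
C(5,4) = 5.
Coefficient = C(5,4) · 3^4 = 5 · 81 = 405.

405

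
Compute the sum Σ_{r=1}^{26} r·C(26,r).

872415232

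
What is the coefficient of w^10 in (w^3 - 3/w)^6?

135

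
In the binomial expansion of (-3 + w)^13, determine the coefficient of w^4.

The general term is C(13,j)·(-3)^j·(w)^(13-j); the w^4 term has j = 9.
C(13,9) = 715.
Coefficient = C(13,9) · (-3)^9 = 715 · (-19683) = -14073345.

-14073345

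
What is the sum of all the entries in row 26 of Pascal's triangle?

Setting x = 1 in (1+x)^26 gives Σ C(26,r) = 2^26 = 67108864.

67108864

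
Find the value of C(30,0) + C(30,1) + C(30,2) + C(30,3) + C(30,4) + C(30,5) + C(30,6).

1 + 30 + 435 + 4060 + 27405 + 142506 + 593775 = 768212.

768212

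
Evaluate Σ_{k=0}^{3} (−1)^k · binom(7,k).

The partial alternating sum Σ_{k=0}^{3} (−1)^k C(7,k) = (−1)^3 C(6,3) = -20.

-20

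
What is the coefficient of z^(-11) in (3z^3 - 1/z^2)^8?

-24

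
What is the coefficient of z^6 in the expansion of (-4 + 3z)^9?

The general term is C(9,j)·(-4)^j·(3z)^(9-j); the z^6 term has j = 3.
C(9,3) = 84.
Coefficient = C(9,3) · (-4)^3 · 3^6 = 84 · (-64) · 729 = -3919104.

-3919104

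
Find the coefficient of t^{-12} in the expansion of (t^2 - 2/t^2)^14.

1025024

General term: C(14,j)·(t^2)^j·(-2/t^2)^(14-j), with t-exponent 2j − 2(14−j) = 4j − 28.
Set 4j − 28 = -12: j = 4.
C(14,4) = 1001; 1^4 = 1; (-2)^10 = 1024.
Coefficient = 1001 · 1 · 1024 = 1025024.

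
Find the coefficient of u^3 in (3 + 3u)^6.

14580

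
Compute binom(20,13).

77520

C(20,13) = C(20,7) by symmetry.
C(20,7) = (20·19·18·17·16·15·14) / 7! = 390700800 / 5040 = 77520.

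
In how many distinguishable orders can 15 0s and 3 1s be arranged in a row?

816

Choose positions for the 0s: C(18,15) = 816.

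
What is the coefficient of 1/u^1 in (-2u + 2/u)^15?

-210862080

General term: C(15,j)·(-2u)^j·(2/u)^(15-j), with u-exponent 1j − 1(15−j) = 2j − 15.
Set 2j − 15 = -1: j = 7.
C(15,7) = 6435; (-2)^7 = -128; 2^8 = 256.
Coefficient = 6435 · (-128) · 256 = -210862080.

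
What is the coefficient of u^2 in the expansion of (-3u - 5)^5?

-11250

The general term is C(5,j)·(-3u)^j·(-5)^(5-j); the u^2 term has j = 2.
C(5,2) = 10.
Coefficient = C(5,2) · (-3)^2 · (-5)^3 = 10 · 9 · (-125) = -11250.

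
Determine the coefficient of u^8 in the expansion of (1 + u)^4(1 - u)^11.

Coefficient of u^8 = Σ_{j} C(4,j)·1^j·C(11,8-j)·(-1)^(8-j) for j from 0 to 4.
= 165 + (-1320) + 2772 + (-1848) + 330 = 99.

99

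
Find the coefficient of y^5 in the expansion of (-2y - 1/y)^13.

General term: C(13,j)·(-2y)^j·(-1/y)^(13-j), with y-exponent 1j − 1(13−j) = 2j − 13.
Set 2j − 13 = 5: j = 9.
C(13,9) = 715; (-2)^9 = -512; (-1)^4 = 1.
Coefficient = 715 · (-512) · 1 = -366080.

-366080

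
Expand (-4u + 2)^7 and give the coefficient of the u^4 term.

The general term is C(7,j)·(-4u)^j·(2)^(7-j); the u^4 term has j = 4.
C(7,4) = 35.
Coefficient = C(7,4) · (-4)^4 · 2^3 = 35 · 256 · 8 = 71680.

71680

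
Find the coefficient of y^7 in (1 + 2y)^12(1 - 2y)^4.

11264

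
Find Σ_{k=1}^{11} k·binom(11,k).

11264

Since k·C(11,k) = 11·C(10,k−1), the sum is 11·2^10 = 11·1024 = 11264.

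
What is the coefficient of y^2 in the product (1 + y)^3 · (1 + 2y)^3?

Coefficient of y^2 = Σ_{j} C(3,j)·1^j·C(3,2-j)·2^(2-j) for j from 0 to 2.
= 12 + 18 + 3 = 33.

33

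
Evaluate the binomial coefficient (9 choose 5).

126

C(9,5) = C(9,4) by symmetry.
C(9,4) = (9·8·7·6) / 4! = 3024 / 24 = 126.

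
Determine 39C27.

C(39,27) = C(39,12) by symmetry.
C(39,12) = (39·38·37·36·35·34·33·32·31·30·29·28) / 12! = 1873278229119897600 / 479001600 = 3910797436.

3910797436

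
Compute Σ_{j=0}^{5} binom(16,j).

6885

1 + 16 + 120 + 560 + 1820 + 4368 = 6885.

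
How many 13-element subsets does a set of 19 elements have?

C(19,13) = C(19,6) by symmetry.
C(19,6) = (19·18·17·16·15·14) / 6! = 19535040 / 720 = 27132.

27132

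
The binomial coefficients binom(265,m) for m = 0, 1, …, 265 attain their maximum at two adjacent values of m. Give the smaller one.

132

For odd n = 265, C(265,m) peaks at m = (n−1)/2 and (n+1)/2; the smaller is 132.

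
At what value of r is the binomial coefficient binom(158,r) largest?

C(158,r) is maximized at r = 158/2 = 79.

79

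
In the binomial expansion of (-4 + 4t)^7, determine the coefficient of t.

The general term is C(7,j)·(-4)^j·(4t)^(7-j); the t^1 term has j = 6.
C(7,6) = 7.
Coefficient = C(7,6) · (-4)^6 · 4^1 = 7 · 4096 · 4 = 114688.

114688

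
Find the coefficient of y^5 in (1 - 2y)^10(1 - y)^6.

-46530

Coefficient of y^5 = Σ_{j} C(10,j)·(-2)^j·C(6,5-j)·(-1)^(5-j) for j from 0 to 5.
= (-6) + (-300) + (-3600) + (-14400) + (-20160) + (-8064) = -46530.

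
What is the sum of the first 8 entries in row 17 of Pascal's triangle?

41226

1 + 17 + 136 + 680 + 2380 + 6188 + 12376 + 19448 = 41226.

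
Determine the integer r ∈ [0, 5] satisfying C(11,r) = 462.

5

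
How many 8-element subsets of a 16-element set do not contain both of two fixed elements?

9867

All 8-subsets: C(16,8) = 12870. Those containing both fixed elements: C(14,6) = 3003.
12870 − 3003 = 9867.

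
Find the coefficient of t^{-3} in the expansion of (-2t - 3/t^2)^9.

General term: C(9,j)·(-2t)^j·(-3/t^2)^(9-j), with t-exponent 1j − 2(9−j) = 3j − 18.
Set 3j − 18 = -3: j = 5.
C(9,5) = 126; (-2)^5 = -32; (-3)^4 = 81.
Coefficient = 126 · (-32) · 81 = -326592.

-326592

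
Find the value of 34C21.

927983760

C(34,21) = C(34,13) by symmetry.
C(34,13) = (34·33·32·31·30·29·28·27·26·25·24·23·22) / 13! = 5778574175582208000 / 6227020800 = 927983760.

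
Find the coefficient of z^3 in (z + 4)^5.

160

The general term is C(5,j)·(z)^j·(4)^(5-j); the z^3 term has j = 3.
C(5,3) = 10.
Coefficient = C(5,3) · 4^2 = 10 · 16 = 160.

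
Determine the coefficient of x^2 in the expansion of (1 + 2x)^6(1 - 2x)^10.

0

Coefficient of x^2 = Σ_{j} C(6,j)·2^j·C(10,2-j)·(-2)^(2-j) for j from 0 to 2.
= 180 + (-240) + 60 = 0.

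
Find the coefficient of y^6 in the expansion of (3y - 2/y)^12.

-34642080

General term: C(12,j)·(3y)^j·(-2/y)^(12-j), with y-exponent 1j − 1(12−j) = 2j − 12.
Set 2j − 12 = 6: j = 9.
C(12,9) = 220; 3^9 = 19683; (-2)^3 = -8.
Coefficient = 220 · 19683 · (-8) = -34642080.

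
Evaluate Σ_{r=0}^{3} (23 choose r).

2048

1 + 23 + 253 + 1771 = 2048.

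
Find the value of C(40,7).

C(40,7) = (40·39·38·37·36·35·34) / 7! = 93963542400 / 5040 = 18643560.

18643560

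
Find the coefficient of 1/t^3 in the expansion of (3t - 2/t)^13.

80061696

General term: C(13,j)·(3t)^j·(-2/t)^(13-j), with t-exponent 1j − 1(13−j) = 2j − 13.
Set 2j − 13 = -3: j = 5.
C(13,5) = 1287; 3^5 = 243; (-2)^8 = 256.
Coefficient = 1287 · 243 · 256 = 80061696.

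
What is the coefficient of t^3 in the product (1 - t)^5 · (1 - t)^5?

-120

(1 - t)^5(1 - t)^5 = (1 - t)^10, so the coefficient of t^3 is C(10,3)·(-1)^3 = 120·-1 = -120.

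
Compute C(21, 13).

C(21,13) = C(21,8) by symmetry.
C(21,8) = (21·20·19·18·17·16·15·14) / 8! = 8204716800 / 40320 = 203490.

203490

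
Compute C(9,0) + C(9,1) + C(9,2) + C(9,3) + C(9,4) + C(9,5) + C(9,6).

466

1 + 9 + 36 + 84 + 126 + 126 + 84 = 466.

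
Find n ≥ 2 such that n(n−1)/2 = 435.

30

n(n−1)/2 = 435 ⇒ n(n−1) = 870. Since 30·29 = 870, n = 30.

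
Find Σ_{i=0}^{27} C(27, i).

Setting x = 1 in (1+x)^27 gives Σ C(27,i) = 2^27 = 134217728.

134217728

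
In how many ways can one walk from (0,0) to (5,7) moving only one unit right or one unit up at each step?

792

Each path is a sequence of 12 steps with 5 rights: C(12,5) = 792.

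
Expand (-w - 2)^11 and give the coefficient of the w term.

The general term is C(11,j)·(-w)^j·(-2)^(11-j); the w^1 term has j = 1.
C(11,1) = 11.
Coefficient = C(11,1) · (-1)^1 · (-2)^10 = 11 · (-1) · 1024 = -11264.

-11264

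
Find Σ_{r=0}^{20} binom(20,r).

Setting x = 1 in (1+x)^20 gives Σ C(20,r) = 2^20 = 1048576.

1048576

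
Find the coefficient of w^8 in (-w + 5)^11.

20625

The general term is C(11,j)·(-w)^j·(5)^(11-j); the w^8 term has j = 8.
C(11,8) = 165.
Coefficient = C(11,8) · 5^3 = 165 · 125 = 20625.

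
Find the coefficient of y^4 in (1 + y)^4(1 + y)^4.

70

Coefficient of y^4 = Σ_{j} C(4,j)·C(4,4-j) for j from 0 to 4.
= 1 + 16 + 36 + 16 + 1 = 70.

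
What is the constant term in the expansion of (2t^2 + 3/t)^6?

General term: C(6,j)·(2t^2)^j·(3/t)^(6-j), with t-exponent 2j − 1(6−j) = 3j − 6.
Set 3j − 6 = 0: j = 2.
C(6,2) = 15; 2^2 = 4; 3^4 = 81.
Coefficient = 15 · 4 · 81 = 4860.

4860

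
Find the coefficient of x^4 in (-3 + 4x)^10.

The general term is C(10,j)·(-3)^j·(4x)^(10-j); the x^4 term has j = 6.
C(10,6) = 210.
Coefficient = C(10,6) · (-3)^6 · 4^4 = 210 · 729 · 256 = 39191040.

39191040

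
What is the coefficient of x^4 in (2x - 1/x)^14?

General term: C(14,j)·(2x)^j·(-1/x)^(14-j), with x-exponent 1j − 1(14−j) = 2j − 14.
Set 2j − 14 = 4: j = 9.
C(14,9) = 2002; 2^9 = 512; (-1)^5 = -1.
Coefficient = 2002 · 512 · (-1) = -1025024.

-1025024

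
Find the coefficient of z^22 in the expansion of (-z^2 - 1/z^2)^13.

-13

General term: C(13,j)·(-z^2)^j·(-1/z^2)^(13-j), with z-exponent 2j − 2(13−j) = 4j − 26.
Set 4j − 26 = 22: j = 12.
C(13,12) = 13; (-1)^12 = 1; (-1)^1 = -1.
Coefficient = 13 · 1 · (-1) = -13.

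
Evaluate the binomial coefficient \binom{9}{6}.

C(9,6) = C(9,3) by symmetry.
C(9,3) = (9·8·7) / 3! = 504 / 6 = 84.

84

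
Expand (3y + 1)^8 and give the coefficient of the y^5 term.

The general term is C(8,j)·(3y)^j·(1)^(8-j); the y^5 term has j = 5.
C(8,5) = 56.
Coefficient = C(8,5) · 3^5 = 56 · 243 = 13608.

13608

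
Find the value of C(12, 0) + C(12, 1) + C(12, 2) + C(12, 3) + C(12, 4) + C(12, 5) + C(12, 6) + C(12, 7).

3302

1 + 12 + 66 + 220 + 495 + 792 + 924 + 792 = 3302.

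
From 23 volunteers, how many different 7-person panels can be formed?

This is C(23,7) = 245157.

245157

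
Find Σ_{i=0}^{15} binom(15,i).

Setting x = 1 in (1+x)^15 gives Σ C(15,i) = 2^15 = 32768.

32768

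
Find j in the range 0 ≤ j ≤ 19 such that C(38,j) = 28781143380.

C(38,j) increases on 0 ≤ j ≤ 19. C(38,16) = 22239974430 and C(38,17) = 28781143380, so j = 17.

17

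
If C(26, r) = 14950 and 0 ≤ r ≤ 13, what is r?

C(26,r) increases on 0 ≤ r ≤ 13. C(26,3) = 2600 and C(26,4) = 14950, so r = 4.

4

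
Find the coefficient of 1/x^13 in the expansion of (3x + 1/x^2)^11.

General term: C(11,j)·(3x)^j·(1/x^2)^(11-j), with x-exponent 1j − 2(11−j) = 3j − 22.
Set 3j − 22 = -13: j = 3.
C(11,3) = 165; 3^3 = 27; 1^8 = 1.
Coefficient = 165 · 27 · 1 = 4455.

4455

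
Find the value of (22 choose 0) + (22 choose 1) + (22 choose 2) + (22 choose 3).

1794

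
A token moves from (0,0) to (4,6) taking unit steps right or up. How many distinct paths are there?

210

Each path is a sequence of 10 steps with 4 rights: C(10,4) = 210.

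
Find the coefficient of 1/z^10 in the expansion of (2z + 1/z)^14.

General term: C(14,j)·(2z)^j·(1/z)^(14-j), with z-exponent 1j − 1(14−j) = 2j − 14.
Set 2j − 14 = -10: j = 2.
C(14,2) = 91; 2^2 = 4; 1^12 = 1.
Coefficient = 91 · 4 · 1 = 364.

364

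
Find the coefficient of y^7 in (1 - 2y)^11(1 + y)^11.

Coefficient of y^7 = Σ_{j} C(11,j)·(-2)^j·C(11,7-j)·1^(7-j) for j from 0 to 7.
= 330 + (-10164) + 101640 + (-435600) + 871200 + (-813120) + 325248 + (-42240) = -2706.

-2706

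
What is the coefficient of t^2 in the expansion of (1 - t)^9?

The general term is C(9,j)·(1)^j·(-t)^(9-j); the t^2 term has j = 7.
C(9,7) = 36.
Coefficient = C(9,7) = 36.

36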